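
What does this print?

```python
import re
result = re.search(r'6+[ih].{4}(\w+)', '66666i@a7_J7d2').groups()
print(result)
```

('J7d2',)

Pattern: one or more of a literal '6'; then one of [ih], then exactly 4 of any character; then one or more of a word character (captured).
`re.search` tries every starting position until one works.
The match spans [0:14] → '66666i@a7_J7d2'.
Captured: group 1 = 'J7d2'.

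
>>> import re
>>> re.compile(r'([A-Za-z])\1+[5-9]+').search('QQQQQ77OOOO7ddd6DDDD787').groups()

The match spans [0:7] → 'QQQQQ77'.
Captured: group 1 = 'Q'.

('Q',)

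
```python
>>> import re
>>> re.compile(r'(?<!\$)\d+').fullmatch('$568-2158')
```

None

The negative lookaround is zero-width — it rules out positions where the adjacent text would match, without consuming anything.
`fullmatch` succeeds only if the pattern covers the string from start to end.
Here the string isn't matched end-to-end, so the call returns None.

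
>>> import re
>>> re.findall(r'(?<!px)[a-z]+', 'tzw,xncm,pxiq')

A negative assertion filters positions out without eating any characters.
Since nothing is captured, `findall` lists the 3 matched substrings directly.

['tzw', 'xncm', 'pxiq']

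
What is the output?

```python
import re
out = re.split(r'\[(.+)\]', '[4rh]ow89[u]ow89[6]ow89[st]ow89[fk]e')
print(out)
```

Matches to split on: at [0:35] → '[4rh]ow89[u]ow89[6]ow89[st]ow89[fk]'.
Because the pattern has a capturing group, `split` also inserts each captured text between the pieces.

['', '4rh]ow89[u]ow89[6]ow89[st]ow89[fk', 'e']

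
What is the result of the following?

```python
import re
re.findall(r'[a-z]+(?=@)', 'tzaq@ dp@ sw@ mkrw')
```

Lookahead/lookbehind check context without consuming it, so the matched span excludes the asserted characters.
Since nothing is captured, `findall` lists the 3 matched substrings directly.

['tzaq', 'dp', 'sw']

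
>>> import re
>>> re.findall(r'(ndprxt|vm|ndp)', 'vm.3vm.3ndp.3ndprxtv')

['vm', 'vm', 'ndp', 'ndprxt']

Branches in `(...|...)` are attempted left-to-right; the first branch that allows the whole pattern to succeed is taken.
`findall` collects group 1 from each match (4 total).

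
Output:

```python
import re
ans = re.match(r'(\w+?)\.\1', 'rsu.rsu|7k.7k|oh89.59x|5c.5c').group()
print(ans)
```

rsu.rsu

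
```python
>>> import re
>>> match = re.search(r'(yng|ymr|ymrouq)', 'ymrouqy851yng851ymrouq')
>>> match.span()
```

`|` is ordered: at each position the engine commits to the first alternative that works.
`re.search` scans for the first position where the pattern succeeds.
The match spans [0:3] → 'ymr'.
Captured: group 1 = 'ymr'.

(0, 3)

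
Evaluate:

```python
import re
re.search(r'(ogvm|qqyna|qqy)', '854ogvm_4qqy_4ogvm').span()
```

(3, 7)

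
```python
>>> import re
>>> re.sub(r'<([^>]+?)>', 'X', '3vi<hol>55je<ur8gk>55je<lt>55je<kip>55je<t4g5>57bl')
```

Matches: at [3:8] → '<hol>'; at [12:19] → '<ur8gk>'; at [23:27] → '<lt>'; at [31:36] → '<kip>'; at [40:46] → '<t4g5>'.
`sub` substitutes 'X' at each match site.

'3viX55jeX55jeX55jeX55jeX57bl'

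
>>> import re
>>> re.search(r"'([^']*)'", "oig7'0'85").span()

(4, 7)

The match spans [4:7] → "'0'".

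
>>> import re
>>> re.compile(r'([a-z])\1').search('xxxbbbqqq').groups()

('x',)

The backreference `\1` re-matches whatever the first group consumed, character for character.
`re.search` scans for the first position where the pattern succeeds.
The match spans [0:2] → 'xx'.
Captured: group 1 = 'x'.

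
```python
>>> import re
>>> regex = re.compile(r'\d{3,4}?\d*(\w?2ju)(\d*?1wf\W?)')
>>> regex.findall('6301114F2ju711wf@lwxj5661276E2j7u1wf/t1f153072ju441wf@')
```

Pattern: 3 to 4 of a digit (lazy), then zero or more of a digit; then optionally a word character, then the literal '2ju' (captured); then zero or more of a digit (lazy), then the literal '1wf', then optionally a non-word character (captured).
`findall` packs the 2 group values into a tuple for every match.

[('F2ju', '711wf@'), ('2ju', '441wf@')]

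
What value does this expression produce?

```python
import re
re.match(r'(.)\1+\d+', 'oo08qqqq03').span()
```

After group 1 captures some text, `\1` only succeeds where that same text appears again.
`re.match` won't scan ahead — the pattern has to work from the very first character.
The match spans [0:4] → 'oo08'.
Captured: group 1 = 'o'.

(0, 4)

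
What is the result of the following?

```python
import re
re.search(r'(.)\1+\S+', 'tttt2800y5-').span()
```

After group 1 captures some text, `\1` only succeeds where that same text appears again.
`re.search` scans for the first position where the pattern succeeds.
The match spans [0:11] → 'tttt2800y5-'.
Captured: group 1 = 't'.

(0, 11)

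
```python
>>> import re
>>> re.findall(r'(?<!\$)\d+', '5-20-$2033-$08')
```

The negative lookahead/lookbehind blocks any match where the forbidden context is present.
Since nothing is captured, `findall` lists the 4 matched substrings directly.

['5', '20', '033', '8']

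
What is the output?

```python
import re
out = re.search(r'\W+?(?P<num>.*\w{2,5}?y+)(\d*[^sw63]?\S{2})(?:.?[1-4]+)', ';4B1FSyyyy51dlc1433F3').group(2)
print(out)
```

This matches one or more of a non-word character (lazy); then zero or more of any character, then 2 to 5 of a word character (lazy), then one or more of the literal 'y' (captured as 'num'); then zero or more of a digit, then optionally any character except [sw63], then exactly 2 of a non-whitespace character (captured); then optionally any character, then one or more of a character in [1-4] (non-capturing group).
Unlike `match`, `search` isn't anchored — it looks for the pattern anywhere in the string.
The match spans [0:19] → ';4B1FSyyyy51dlc1433'.
Captured: group 1 = '4B1FSyyyy', group 2 = '51dlc'.

51dlc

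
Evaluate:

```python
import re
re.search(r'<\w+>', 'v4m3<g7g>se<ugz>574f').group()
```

'<g7g>'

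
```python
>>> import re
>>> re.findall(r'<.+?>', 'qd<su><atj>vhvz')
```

['<su>', '<atj>']

Walking the string: at [2:6] → '<su>'; at [6:11] → '<atj>'.
Since nothing is captured, `findall` lists the 2 matched substrings directly.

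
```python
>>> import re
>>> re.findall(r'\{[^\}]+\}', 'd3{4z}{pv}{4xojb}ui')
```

['{4z}', '{pv}', '{4xojb}']

Walking the string: at [2:6] → '{4z}'; at [6:10] → '{pv}'; at [10:17] → '{4xojb}'.
Since nothing is captured, `findall` lists the 3 matched substrings directly.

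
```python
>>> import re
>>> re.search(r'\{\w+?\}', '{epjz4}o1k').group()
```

'{epjz4}'

Unlike `match`, `search` isn't anchored — it looks for the pattern anywhere in the string.
The match spans [0:7] → '{epjz4}'.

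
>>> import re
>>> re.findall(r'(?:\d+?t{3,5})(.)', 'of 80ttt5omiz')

['5']

Pattern: one or more of a digit (lazy), then 3 to 5 of a literal 't' (non-capturing group); then any character (captured).
Walking the string: at [3:9] match '80ttt5', group 1 = '5'.
`findall` collects group 1 from the one match (1 total).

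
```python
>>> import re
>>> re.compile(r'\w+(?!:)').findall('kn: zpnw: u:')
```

`(?!…)`/`(?<!…)` only lets a position through if the neighbouring text does NOT match; no characters are consumed.
Scanning left to right: at [0:1] → 'k'; at [4:7] → 'zpn'.
Since nothing is captured, `findall` lists the 2 matched substrings directly.

['k', 'zpn']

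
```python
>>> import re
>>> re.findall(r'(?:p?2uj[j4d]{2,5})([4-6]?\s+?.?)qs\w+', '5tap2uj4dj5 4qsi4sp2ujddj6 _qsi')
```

['5 4']

With a single group, `findall` returns only what that group captured — 1 item.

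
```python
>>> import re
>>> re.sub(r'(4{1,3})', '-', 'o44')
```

'o-'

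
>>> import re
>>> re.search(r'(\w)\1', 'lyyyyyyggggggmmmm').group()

'yy'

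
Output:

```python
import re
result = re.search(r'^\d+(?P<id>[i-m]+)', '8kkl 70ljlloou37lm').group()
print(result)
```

This matches anchored at the start of the string; then one or more of a digit; then one or more of a character in [i-m] (captured as 'id').
`re.search` scans for the first position where the pattern succeeds.
The match spans [0:4] → '8kkl'.
Captured: group 1 = 'kkl'.

8kkl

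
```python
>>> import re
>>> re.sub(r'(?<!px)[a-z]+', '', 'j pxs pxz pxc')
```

'   '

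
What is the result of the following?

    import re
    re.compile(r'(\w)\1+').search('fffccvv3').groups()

('f',)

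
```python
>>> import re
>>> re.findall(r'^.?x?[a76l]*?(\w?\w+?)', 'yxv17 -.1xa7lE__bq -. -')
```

['v1']

Pattern: anchored at the start of the string; then optionally any character, then optionally the literal 'x', then zero or more of one of [a76l] (lazy); then optionally a word character, then one or more of a word character (lazy) (captured).
With the lazy modifier that quantifier settles for the fewest repetitions that let the rest of the pattern succeed (the atoms after it are unaffected and can still be greedy).
Walking the string: at [0:4] match 'yxv1', group 1 = 'v1'.
`findall` collects group 1 from the one match (1 total).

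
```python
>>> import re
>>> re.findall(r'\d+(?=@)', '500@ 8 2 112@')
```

['500', '112']

The lookaround is zero-width — it requires the adjacent text to match without consuming it, so the asserted text isn't part of the match.
Since nothing is captured, `findall` lists the 2 matched substrings directly.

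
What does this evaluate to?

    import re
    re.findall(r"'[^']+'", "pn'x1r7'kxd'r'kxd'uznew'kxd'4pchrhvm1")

["'x1r7'", "'r'", "'uznew'"]

`findall` yields the raw match text (3 of them) because the pattern has no groups.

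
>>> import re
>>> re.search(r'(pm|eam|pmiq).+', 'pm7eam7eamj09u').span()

`search` walks the string left to right and returns the first match it finds.
The match spans [0:14] → 'pm7eam7eamj09u'.
Captured: group 1 = 'pm'.

(0, 14)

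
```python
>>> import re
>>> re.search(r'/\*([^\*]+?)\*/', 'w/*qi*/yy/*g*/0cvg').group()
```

'/*qi*/'

Unlike `match`, `search` isn't anchored — it looks for the pattern anywhere in the string.
The match spans [1:7] → '/*qi*/'.
Captured: group 1 = 'qi'.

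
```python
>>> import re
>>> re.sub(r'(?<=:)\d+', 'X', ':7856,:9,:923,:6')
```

The `(?=…)`/`(?<=…)` assertion just peeks at neighbouring text; it doesn't advance the match position.
Each match is replaced by 'X'.

':X,:X,:X,:X'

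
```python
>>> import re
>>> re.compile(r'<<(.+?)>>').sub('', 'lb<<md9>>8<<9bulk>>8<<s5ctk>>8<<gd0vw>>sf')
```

'lb888sf'

Because the quantifier is non-greedy, it stops expanding at the earliest point where the rest of the pattern can succeed.
`sub` substitutes '' at each match site.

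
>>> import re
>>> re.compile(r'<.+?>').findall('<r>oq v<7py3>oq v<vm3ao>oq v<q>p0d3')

Lazy quantifiers expand one character at a time until the remainder of the pattern can match.
Matches: at [0:3] → '<r>'; at [7:13] → '<7py3>'; at [17:24] → '<vm3ao>'; at [28:31] → '<q>'.
No capturing groups, so `findall` returns the 4 full match strings.

['<r>', '<7py3>', '<vm3ao>', '<q>']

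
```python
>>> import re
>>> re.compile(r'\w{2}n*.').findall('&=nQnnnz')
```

['nQnnnz']

`findall` yields the raw match text (1 of them) because the pattern has no groups.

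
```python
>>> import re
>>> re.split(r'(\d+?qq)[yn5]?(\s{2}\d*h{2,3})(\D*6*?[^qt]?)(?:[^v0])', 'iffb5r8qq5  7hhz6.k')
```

['iffb5r', '8qq', '  7hh', 'z6', 'k']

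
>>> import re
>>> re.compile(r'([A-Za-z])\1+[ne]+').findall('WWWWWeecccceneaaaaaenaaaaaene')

The backreference `\1` re-matches whatever the first group consumed, character for character.
Scanning left to right: at [0:7] match 'WWWWWee', group 1 = 'W'; at [7:14] match 'ccccene', group 1 = 'c'; at [14:21] match 'aaaaaen', group 1 = 'a'; at [21:29] match 'aaaaaene', group 1 = 'a'.
One capturing group, so `findall` returns just the captured substring from each match — 4 in all.

['W', 'c', 'a', 'a']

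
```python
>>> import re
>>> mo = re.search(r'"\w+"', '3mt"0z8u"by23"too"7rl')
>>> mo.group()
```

'"0z8u"'

`re.search` tries every starting position until one works.
The match spans [3:9] → '"0z8u"'.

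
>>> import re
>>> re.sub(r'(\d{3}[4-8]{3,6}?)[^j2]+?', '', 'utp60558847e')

'utp7e'

This matches exactly 3 of a digit, then 3 to 6 of a character in [4-8] (lazy) (captured); then one or more of any character except [j2] (lazy).
Every occurrence is swapped for ''.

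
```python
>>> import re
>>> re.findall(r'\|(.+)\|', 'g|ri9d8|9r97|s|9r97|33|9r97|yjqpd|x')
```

['ri9d8|9r97|s|9r97|33|9r97|yjqpd']

Walking the string: at [1:34] match '|ri9d8|9r97|s|9r97|33|9r97|yjqpd|', group 1 = 'ri9d8|9r97|s|9r97|33|9r97|yjqpd'.
`findall` collects group 1 from the one match (1 total).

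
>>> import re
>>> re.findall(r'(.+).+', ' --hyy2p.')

This matches one or more of any character (captured); then one or more of any character.
Matches: at [0:9] match ' --hyy2p.', group 1 = ' --hyy2p'.
Because there's exactly one group, `findall` drops the full match and keeps group 1 from the one hit.

[' --hyy2p']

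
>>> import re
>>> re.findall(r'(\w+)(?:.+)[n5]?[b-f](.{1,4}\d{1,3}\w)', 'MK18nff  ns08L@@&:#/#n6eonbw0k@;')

Multiple groups make `findall` return tuples — one 2-tuple for the one match.

[('MK18nff', 'w0k')]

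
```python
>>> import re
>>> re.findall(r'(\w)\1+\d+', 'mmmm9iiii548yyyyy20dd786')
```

['m', 'i', 'y', 'd']

A backreference is literal: `\1` must see the identical characters the first group matched.
Walking the string: at [0:5] match 'mmmm9', group 1 = 'm'; at [5:12] match 'iiii548', group 1 = 'i'; at [12:19] match 'yyyyy20', group 1 = 'y'; at [19:24] match 'dd786', group 1 = 'd'.
With a single group, `findall` returns only what that group captured — 4 items.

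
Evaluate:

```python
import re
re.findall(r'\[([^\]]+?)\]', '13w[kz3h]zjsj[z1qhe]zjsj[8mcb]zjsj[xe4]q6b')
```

['kz3h', 'z1qhe', '8mcb', 'xe4']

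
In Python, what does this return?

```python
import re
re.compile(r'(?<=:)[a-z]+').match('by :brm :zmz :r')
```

None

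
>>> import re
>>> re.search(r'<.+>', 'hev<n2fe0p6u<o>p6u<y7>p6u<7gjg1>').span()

(3, 32)

`re.search` scans for the first position where the pattern succeeds.
The match spans [3:32] → '<n2fe0p6u<o>p6u<y7>p6u<7gjg1>'.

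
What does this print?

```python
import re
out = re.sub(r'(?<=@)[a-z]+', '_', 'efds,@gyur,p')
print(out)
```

efds,@_,p

The `(?=…)`/`(?<=…)` assertion just peeks at neighbouring text; it doesn't advance the match position.
Matches: at [6:10] → 'gyur'.
Each match is replaced by '_'.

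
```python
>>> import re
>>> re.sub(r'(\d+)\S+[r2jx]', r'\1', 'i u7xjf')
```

This matches one or more of a digit (captured); then one or more of a non-whitespace character, then one of [r2jx].
Matches: at [3:6] → '7xj'.
The replacement refers to a captured group, so each match is rewritten using its own captured text.

'i u7f'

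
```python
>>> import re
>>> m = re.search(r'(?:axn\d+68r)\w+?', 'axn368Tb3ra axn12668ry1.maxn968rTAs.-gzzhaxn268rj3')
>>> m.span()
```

(12, 22)

The `?` after the quantifier makes it lazy — it takes as little as possible before letting the rest of the pattern try.
The match spans [12:22] → 'axn12668ry'.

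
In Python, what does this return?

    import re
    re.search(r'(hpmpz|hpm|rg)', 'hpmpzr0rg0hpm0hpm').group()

Alternation tries branches left to right and keeps the first one that lets the overall match succeed at that position.
The match spans [0:5] → 'hpmpz'.

'hpmpz'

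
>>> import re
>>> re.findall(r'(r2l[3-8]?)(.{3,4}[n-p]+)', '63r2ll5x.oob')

This matches the literal 'r2l', then optionally a character in [3-8] (captured); then 3 to 4 of any character, then one or more of a character in [n-p] (captured).
Scanning left to right: at [2:11] match 'r2ll5x.oo', groups = ('r2l', 'l5x.oo').
Multiple groups make `findall` return tuples — one 2-tuple for the one match.

[('r2l', 'l5x.oo')]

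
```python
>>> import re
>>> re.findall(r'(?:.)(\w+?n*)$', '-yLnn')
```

['yLnn']

Pattern: any character (non-capturing group); then one or more of a word character (lazy), then zero or more of a literal 'n' (captured); then anchored at the end.
With a single group, `findall` returns only what that group captured — 1 item.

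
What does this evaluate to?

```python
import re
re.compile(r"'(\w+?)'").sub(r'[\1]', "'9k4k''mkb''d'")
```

'[9k4k][mkb][d]'

Matches: at [0:6] → "'9k4k'"; at [6:11] → "'mkb'"; at [11:14] → "'d'".
The replacement refers to a captured group, so each match is rewritten using its own captured text.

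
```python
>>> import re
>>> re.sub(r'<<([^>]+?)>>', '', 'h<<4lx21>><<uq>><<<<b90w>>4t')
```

Every occurrence is swapped for ''.

'h4t'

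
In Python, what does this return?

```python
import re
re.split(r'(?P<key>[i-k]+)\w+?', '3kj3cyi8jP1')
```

['3', 'kj', 'cy', 'i', '', 'j', '1']

This matches one or more of a character in [i-k] (captured as 'key'); then one or more of a word character (lazy).
Lazy quantifiers expand one character at a time until the remainder of the pattern can match.
Matches to split on: at [1:4] → 'kj3'; at [6:8] → 'i8'; at [8:10] → 'jP'.
With a capturing group present, the delimiter's captured portion is kept in the result list.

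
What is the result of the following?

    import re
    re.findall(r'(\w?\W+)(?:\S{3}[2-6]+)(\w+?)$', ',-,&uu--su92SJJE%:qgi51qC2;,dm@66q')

[('2;,', 'q')]

This matches optionally a word character, then one or more of a non-word character (captured); then exactly 3 of a non-whitespace character, then one or more of a character in [2-6] (non-capturing group); then one or more of a word character (lazy) (captured); then anchored at the end.
Matches: at [25:34] match '2;,dm@66q', groups = ('2;,', 'q').
With 2 capturing groups, `findall` returns a 2-tuple per match.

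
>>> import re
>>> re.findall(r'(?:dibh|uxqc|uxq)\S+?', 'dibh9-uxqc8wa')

['dibh9', 'uxqc8']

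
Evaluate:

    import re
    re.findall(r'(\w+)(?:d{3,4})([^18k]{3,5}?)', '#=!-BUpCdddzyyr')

The pattern matches one or more of a word character (captured); then 3 to 4 of a literal 'd' (non-capturing group); then 3 to 5 of any character except [18k] (lazy) (captured).
A non-greedy quantifier consumes as few characters as it can — just enough that the remainder of the pattern still matches from where it stops; whatever follows it matches normally.
Matches: at [4:14] match 'BUpCdddzyy', groups = ('BUpC', 'zyy').
With 2 capturing groups, `findall` returns a 2-tuple per match.

[('BUpC', 'zyy')]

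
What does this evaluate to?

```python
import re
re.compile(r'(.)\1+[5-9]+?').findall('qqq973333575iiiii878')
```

['q', '3', 'i']

A backreference is literal: `\1` must see the identical characters the first group matched.
Walking the string: at [0:4] match 'qqq9', group 1 = 'q'; at [5:10] match '33335', group 1 = '3'; at [12:18] match 'iiiii8', group 1 = 'i'.
With a single group, `findall` returns only what that group captured — 3 items.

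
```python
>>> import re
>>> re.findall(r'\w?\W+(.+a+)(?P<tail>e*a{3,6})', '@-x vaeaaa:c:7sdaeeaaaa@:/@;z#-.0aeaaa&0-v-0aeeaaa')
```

The pattern matches optionally a word character, then one or more of a non-word character; then one or more of any character, then one or more of a literal 'a' (captured); then zero or more of the literal 'e', then 3 to 6 of the literal 'a' (captured as 'tail').
Walking the string: at [0:50] match '@-x vaeaaa:c:7sdaeeaaaa@:/@;z#-.0aeaaa&0-v-0aeeaaa', groups = ('x vaeaaa:c:7sdaeeaaaa@:/@;z#-.0aeaaa&0-v-0a', 'eeaaa').
With 2 capturing groups, `findall` returns a 2-tuple per match.

[('x vaeaaa:c:7sdaeeaaaa@:/@;z#-.0aeaaa&0-v-0a', 'eeaaa')]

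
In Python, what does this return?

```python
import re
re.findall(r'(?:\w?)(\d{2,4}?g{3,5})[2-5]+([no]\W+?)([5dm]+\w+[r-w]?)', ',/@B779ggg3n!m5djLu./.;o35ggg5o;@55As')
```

[('779ggg', 'n!', 'm5djLu'), ('35ggg', 'o;@', '55As')]

Pattern: optionally a word character (non-capturing group); then 2 to 4 of a digit (lazy), then 3 to 5 of the literal 'g' (captured); then one or more of a character in [2-5]; then one of [no], then one or more of a non-word character (lazy) (captured); then one or more of one of [5dm], then one or more of a word character, then optionally a character in [r-w] (captured).
Walking the string: at [3:19] match 'B779ggg3n!m5djLu', groups = ('779ggg', 'n!', 'm5djLu'); at [23:37] match 'o35ggg5o;@55As', groups = ('35ggg', 'o;@', '55As').
3 groups means each result is a tuple of 3 captured strings — 2 here.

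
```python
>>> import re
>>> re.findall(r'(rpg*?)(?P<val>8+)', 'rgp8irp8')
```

Pattern: the literal 'rp', then zero or more of a literal 'g' (lazy) (captured); then one or more of a literal '8' (captured as 'val').
Scanning left to right: at [5:8] match 'rp8', groups = ('rp', '8').
With 2 capturing groups, `findall` returns a 2-tuple per match.

[('rp', '8')]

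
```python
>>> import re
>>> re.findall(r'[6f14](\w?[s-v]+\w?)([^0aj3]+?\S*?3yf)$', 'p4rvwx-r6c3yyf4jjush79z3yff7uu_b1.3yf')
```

[('rvw', 'x-r6c3yyf4jjush79z3yff7uu_b1.3yf')]

Pattern: one of [6f14]; then optionally a word character, then one or more of a character in [s-v], then optionally a word character (captured); then one or more of any character except [0aj3] (lazy), then zero or more of a non-whitespace character (lazy), then the literal '3yf' (captured); then anchored at the end.
Walking the string: at [1:37] match '4rvwx-r6c3yyf4jjush79z3yff7uu_b1.3yf', groups = ('rvw', 'x-r6c3yyf4jjush79z3yff7uu_b1.3yf').
`findall` packs the 2 group values into a tuple for every match.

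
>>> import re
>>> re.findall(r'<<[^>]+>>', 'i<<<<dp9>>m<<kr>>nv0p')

Walking the string: at [1:10] → '<<<<dp9>>'; at [11:17] → '<<kr>>'.
With no groups in the pattern, `findall` gives back each whole match — 2 here.

['<<<<dp9>>', '<<kr>>']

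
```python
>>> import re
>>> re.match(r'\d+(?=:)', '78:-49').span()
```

Lookahead/lookbehind check context without consuming it, so the matched span excludes the asserted characters.
`match` is anchored at position 0; if the pattern doesn't fit there, it returns None.
The match spans [0:2] → '78'.

(0, 2)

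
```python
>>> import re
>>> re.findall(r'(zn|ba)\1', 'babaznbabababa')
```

['ba', 'ba', 'ba']

`\1` has to match the exact text group 1 already captured.
Walking the string: at [0:4] match 'baba', group 1 = 'ba'; at [6:10] match 'baba', group 1 = 'ba'; at [10:14] match 'baba', group 1 = 'ba'.
Because there's exactly one group, `findall` drops the full match and keeps group 1 from each hit.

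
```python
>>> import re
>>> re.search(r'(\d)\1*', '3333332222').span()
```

(0, 6)

A backreference is literal: `\1` must see the identical characters the first group matched.
Unlike `match`, `search` isn't anchored — it looks for the pattern anywhere in the string.
The match spans [0:6] → '333333'.
Captured: group 1 = '3'.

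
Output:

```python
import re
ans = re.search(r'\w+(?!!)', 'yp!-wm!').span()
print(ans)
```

(0, 1)

`(?!…)`/`(?<!…)` only lets a position through if the neighbouring text does NOT match; no characters are consumed.
Unlike `match`, `search` isn't anchored — it looks for the pattern anywhere in the string.
The match spans [0:1] → 'y'.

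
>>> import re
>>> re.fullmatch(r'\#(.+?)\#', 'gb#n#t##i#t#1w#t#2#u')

`re.fullmatch` requires the pattern to consume the entire string.
Here the pattern can't cover the whole string, so the call returns None.

None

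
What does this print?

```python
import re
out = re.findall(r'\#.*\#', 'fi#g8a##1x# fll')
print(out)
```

['#g8a##1x#']

Matches: at [2:11] → '#g8a##1x#'.
`findall` yields the raw match text (1 of them) because the pattern has no groups.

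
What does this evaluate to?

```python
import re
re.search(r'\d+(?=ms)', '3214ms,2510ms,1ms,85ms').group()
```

'3214'

Because the assertion is zero-width, the text it checks is not consumed and won't appear in the result.
The match spans [0:4] → '3214'.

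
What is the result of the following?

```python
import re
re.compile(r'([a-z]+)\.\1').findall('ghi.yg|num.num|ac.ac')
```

`\1` is not a pattern — it's the concrete string captured by group 1, re-applied verbatim.
Scanning left to right: at [7:14] match 'num.num', group 1 = 'num'; at [15:20] match 'ac.ac', group 1 = 'ac'.
Because there's exactly one group, `findall` drops the full match and keeps group 1 from each hit.

['num', 'ac']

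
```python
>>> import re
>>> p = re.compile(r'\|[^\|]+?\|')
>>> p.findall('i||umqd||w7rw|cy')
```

Walking the string: at [2:8] → '|umqd|'; at [8:14] → '|w7rw|'.
`findall` yields the raw match text (2 of them) because the pattern has no groups.

['|umqd|', '|w7rw|']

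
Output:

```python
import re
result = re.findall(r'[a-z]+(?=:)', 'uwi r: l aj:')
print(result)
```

The `(?=…)`/`(?<=…)` assertion just peeks at neighbouring text; it doesn't advance the match position.
Walking the string: at [4:5] → 'r'; at [9:11] → 'aj'.
With no groups in the pattern, `findall` gives back each whole match — 2 here.

['r', 'aj']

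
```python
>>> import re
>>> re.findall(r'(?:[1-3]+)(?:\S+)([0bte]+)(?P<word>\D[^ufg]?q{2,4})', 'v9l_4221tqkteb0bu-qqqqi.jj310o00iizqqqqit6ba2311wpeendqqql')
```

[('e', 'ndqqq')]

Pattern: one or more of a character in [1-3] (non-capturing group); then one or more of a non-whitespace character (non-capturing group); then one or more of one of [0bte] (captured); then a non-digit, then optionally any character except [ufg], then 2 to 4 of a literal 'q' (captured as 'word').
Matches: at [5:57] match '221tqkteb0bu-qqqqi.jj310o00iizqqqqit6ba2311wpeendqqq', groups = ('e', 'ndqqq').
2 groups means the one result is a tuple of 2 captured strings — 1 here.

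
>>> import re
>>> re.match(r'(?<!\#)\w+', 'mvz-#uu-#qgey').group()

'mvz'

`re.match` only tries the pattern at the start of the string.
The match spans [0:3] → 'mvz'.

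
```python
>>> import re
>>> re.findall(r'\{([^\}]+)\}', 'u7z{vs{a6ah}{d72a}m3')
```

`findall` collects group 1 from each match (2 total).

['vs{a6ah', 'd72a']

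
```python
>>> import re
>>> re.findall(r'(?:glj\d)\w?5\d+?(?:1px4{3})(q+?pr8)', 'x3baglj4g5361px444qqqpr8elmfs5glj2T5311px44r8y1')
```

['qqqpr8']

The pattern matches the literal 'glj', then a digit (non-capturing group); then optionally a word character, then the literal '5', then one or more of a digit (lazy); then the literal '1px', then exactly 3 of a literal '4' (non-capturing group); then one or more of a literal 'q' (lazy), then the literal 'pr8' (captured).
`findall` collects group 1 from the one match (1 total).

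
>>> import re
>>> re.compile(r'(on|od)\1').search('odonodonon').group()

'onon'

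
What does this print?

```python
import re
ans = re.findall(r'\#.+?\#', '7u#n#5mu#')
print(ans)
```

Matches: at [2:5] → '#n#'.
Since nothing is captured, `findall` lists the 1 matched substring directly.

['#n#']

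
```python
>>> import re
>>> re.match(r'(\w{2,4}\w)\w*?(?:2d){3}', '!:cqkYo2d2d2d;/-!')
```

None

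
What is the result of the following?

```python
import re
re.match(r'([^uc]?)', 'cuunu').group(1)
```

The pattern matches optionally any character except [uc] (captured).
With `match`, the pattern is implicitly anchored at the beginning.
The match spans [0:0] → ''.
Captured: group 1 = ''.

''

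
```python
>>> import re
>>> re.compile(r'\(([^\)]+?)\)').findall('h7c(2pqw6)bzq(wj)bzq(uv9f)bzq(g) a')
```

`findall` collects group 1 from each match (4 total).

['2pqw6', 'wj', 'uv9f', 'g']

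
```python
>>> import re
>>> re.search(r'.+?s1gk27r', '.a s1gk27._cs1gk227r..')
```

None

Pattern: one or more of any character (lazy); then the literal 's1g', then the literal 'k2', then the literal '7r'.
`re.search` scans for the first position where the pattern succeeds.
Here no position works, so the call returns None.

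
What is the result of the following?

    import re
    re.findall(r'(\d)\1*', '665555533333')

['6', '5', '3']

The backreference `\1` re-matches whatever the first group consumed, character for character.
With a single group, `findall` returns only what that group captured — 3 items.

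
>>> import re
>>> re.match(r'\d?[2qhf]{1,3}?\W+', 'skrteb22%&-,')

This matches optionally a digit, then 1 to 3 of one of [2qhf] (lazy); then one or more of a non-word character.
`match` is anchored at position 0; if the pattern doesn't fit there, it returns None.
Here the pattern fails at index 0, so the call returns None.

None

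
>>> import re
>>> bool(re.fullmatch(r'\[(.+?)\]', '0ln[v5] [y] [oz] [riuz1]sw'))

False

`fullmatch` succeeds only if the pattern covers the string from start to end.
Here there's no way to consume every character, so the call returns None, and `bool(None)` is False.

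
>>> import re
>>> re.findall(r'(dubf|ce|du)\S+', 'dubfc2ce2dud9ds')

['dubf']

The regex engine tests alternatives in the order written; an earlier branch that matches wins even if a later one would match more.
Because there's exactly one group, `findall` drops the full match and keeps group 1 from the one hit.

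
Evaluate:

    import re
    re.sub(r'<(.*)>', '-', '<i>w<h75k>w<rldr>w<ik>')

'-'

Every occurrence is swapped for '-'.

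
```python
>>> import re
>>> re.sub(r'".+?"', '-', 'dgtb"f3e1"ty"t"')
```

'dgtb-ty-'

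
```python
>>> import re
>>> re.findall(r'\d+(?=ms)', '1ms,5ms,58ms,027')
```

['1', '5', '58']

Lookahead/lookbehind check context without consuming it, so the matched span excludes the asserted characters.
Walking the string: at [0:1] → '1'; at [4:5] → '5'; at [8:10] → '58'.
No capturing groups, so `findall` returns the 3 full match strings.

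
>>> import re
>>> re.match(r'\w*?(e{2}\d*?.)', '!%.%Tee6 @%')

`match` is anchored at position 0; if the pattern doesn't fit there, it returns None.
Here the string doesn't start with a match, so the call returns None.

None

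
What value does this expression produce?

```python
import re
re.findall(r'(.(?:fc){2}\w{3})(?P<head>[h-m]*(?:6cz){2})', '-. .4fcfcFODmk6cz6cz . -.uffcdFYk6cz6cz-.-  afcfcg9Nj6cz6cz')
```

[('4fcfcFOD', 'mk6cz6cz'), ('afcfcg9N', 'j6cz6cz')]

The pattern matches any character, then the literal 'fc' repeated 2 times, then exactly 3 of a word character (captured); then zero or more of a character in [h-m], then the literal '6cz' repeated 2 times (captured as 'head').
Matches: at [4:20] match '4fcfcFODmk6cz6cz', groups = ('4fcfcFOD', 'mk6cz6cz'); at [44:59] match 'afcfcg9Nj6cz6cz', groups = ('afcfcg9N', 'j6cz6cz').
With 2 capturing groups, `findall` returns a 2-tuple per match.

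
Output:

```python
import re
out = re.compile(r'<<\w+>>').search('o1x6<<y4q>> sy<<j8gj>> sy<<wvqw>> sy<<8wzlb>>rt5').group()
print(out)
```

<<y4q>>

`re.search` tries every starting position until one works.
The match spans [4:11] → '<<y4q>>'.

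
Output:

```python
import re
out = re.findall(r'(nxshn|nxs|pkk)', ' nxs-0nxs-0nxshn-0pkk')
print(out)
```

['nxs', 'nxs', 'nxshn', 'pkk']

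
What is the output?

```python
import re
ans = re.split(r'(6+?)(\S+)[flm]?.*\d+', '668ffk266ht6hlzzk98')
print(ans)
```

['', '6', '68ffk266ht6hlzzk9', '']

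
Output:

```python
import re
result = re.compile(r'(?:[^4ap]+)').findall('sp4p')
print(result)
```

This matches one or more of any character except [4ap] (non-capturing group).
Scanning left to right: at [0:1] → 's'.
With no groups in the pattern, `findall` gives back each whole match — 1 here.

['s']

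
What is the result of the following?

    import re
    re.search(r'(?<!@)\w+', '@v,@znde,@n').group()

'nde'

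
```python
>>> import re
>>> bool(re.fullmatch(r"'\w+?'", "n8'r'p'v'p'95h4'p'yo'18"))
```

False

`re.fullmatch` requires the pattern to consume the entire string.
Here there's no way to consume every character, so the call returns None, and `bool(None)` is False.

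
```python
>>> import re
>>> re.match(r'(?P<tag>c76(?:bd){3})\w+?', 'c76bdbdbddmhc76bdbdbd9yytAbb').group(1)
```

'c76bdbdbd'

Pattern: the literal 'c76', then the literal 'bd' repeated 3 times (captured as 'tag'); then one or more of a word character (lazy).
With the lazy modifier that quantifier settles for the fewest repetitions that let the rest of the pattern succeed (the atoms after it are unaffected and can still be greedy).
`re.match` only tries the pattern at the start of the string.
The match spans [0:10] → 'c76bdbdbdd'.
Captured: group 1 = 'c76bdbdbd'.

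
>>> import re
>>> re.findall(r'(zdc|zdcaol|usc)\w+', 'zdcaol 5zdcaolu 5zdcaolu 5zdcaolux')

`|` is ordered: at each position the engine commits to the first alternative that works.
Walking the string: at [0:6] match 'zdcaol', group 1 = 'zdc'; at [8:15] match 'zdcaolu', group 1 = 'zdc'; at [17:24] match 'zdcaolu', group 1 = 'zdc'; at [26:34] match 'zdcaolux', group 1 = 'zdc'.
With a single group, `findall` returns only what that group captured — 4 items.

['zdc', 'zdc', 'zdc', 'zdc']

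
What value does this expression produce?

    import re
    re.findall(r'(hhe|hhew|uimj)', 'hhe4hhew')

The regex engine tests alternatives in the order written; an earlier branch that matches wins even if a later one would match more.
Scanning left to right: at [0:3] match 'hhe', group 1 = 'hhe'; at [4:7] match 'hhe', group 1 = 'hhe'.
`findall` collects group 1 from each match (2 total).

['hhe', 'hhe']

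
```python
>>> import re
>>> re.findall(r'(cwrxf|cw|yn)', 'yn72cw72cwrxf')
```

Branches in `(...|...)` are attempted left-to-right; the first branch that allows the whole pattern to succeed is taken.
`findall` collects group 1 from each match (3 total).

['yn', 'cw', 'cwrxf']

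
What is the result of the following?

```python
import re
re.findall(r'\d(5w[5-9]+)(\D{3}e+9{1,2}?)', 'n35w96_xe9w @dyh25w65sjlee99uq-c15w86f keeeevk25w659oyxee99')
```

[('5w65', 'sjlee9'), ('5w659', 'oyxee9')]

The `?` after the quantifier makes it lazy — it takes as little as possible before letting the rest of the pattern try.
2 groups means each result is a tuple of 2 captured strings — 2 here.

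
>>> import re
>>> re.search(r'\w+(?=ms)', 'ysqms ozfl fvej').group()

The lookaround is zero-width — it requires the adjacent text to match without consuming it, so the asserted text isn't part of the match.
The match spans [0:3] → 'ysq'.

'ysq'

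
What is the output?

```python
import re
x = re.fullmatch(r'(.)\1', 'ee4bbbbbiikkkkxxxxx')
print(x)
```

The backreference `\1` re-matches whatever the first group consumed, character for character.
`re.fullmatch` requires the pattern to consume the entire string.
Here the pattern can't cover the whole string, so the call returns None.

None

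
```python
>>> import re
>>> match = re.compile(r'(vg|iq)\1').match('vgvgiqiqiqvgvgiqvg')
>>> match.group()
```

A backreference is literal: `\1` must see the identical characters the first group matched.
`re.match` only tries the pattern at the start of the string.
The match spans [0:4] → 'vgvg'.
Captured: group 1 = 'vg'.

'vgvg'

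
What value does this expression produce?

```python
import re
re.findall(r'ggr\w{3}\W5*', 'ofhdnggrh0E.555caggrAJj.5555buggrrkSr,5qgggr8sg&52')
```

Pattern: the literal 'ggr', then exactly 3 of a word character; then a non-word character, then zero or more of a literal '5'.
Scanning left to right: at [5:15] → 'ggrh0E.555'; at [17:28] → 'ggrAJj.5555'; at [41:49] → 'ggr8sg&5'.
Since nothing is captured, `findall` lists the 3 matched substrings directly.

['ggrh0E.555', 'ggrAJj.5555', 'ggr8sg&5']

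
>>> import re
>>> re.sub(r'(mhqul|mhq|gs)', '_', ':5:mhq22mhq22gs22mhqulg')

Branches in `(...|...)` are attempted left-to-right; the first branch that allows the whole pattern to succeed is taken.
Every occurrence is swapped for '_'.

':5:_22_22_22_g'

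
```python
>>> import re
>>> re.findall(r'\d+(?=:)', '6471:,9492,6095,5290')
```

The lookaround is zero-width — it requires the adjacent text to match without consuming it, so the asserted text isn't part of the match.
No capturing groups, so `findall` returns the 1 full match string.

['6471']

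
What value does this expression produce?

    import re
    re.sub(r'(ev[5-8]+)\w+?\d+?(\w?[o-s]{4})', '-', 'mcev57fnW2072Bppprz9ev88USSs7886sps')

This matches the literal 'ev', then one or more of a character in [5-8] (captured); then one or more of a word character (lazy); then one or more of a digit (lazy); then optionally a word character, then exactly 4 of a character in [o-s] (captured).
Matches: at [2:18] → 'ev57fnW2072Bpppr'.
`sub` substitutes '-' at each match site.

'mc-z9ev88USSs7886sps'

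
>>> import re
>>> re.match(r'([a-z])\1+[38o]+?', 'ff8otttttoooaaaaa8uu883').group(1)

'f'

The backreference `\1` re-matches whatever the first group consumed, character for character.
`re.match` won't scan ahead — the pattern has to work from the very first character.
The match spans [0:3] → 'ff8'.
Captured: group 1 = 'f'.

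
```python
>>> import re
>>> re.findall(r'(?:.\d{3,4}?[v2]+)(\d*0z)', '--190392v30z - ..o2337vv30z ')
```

This matches any character, then 3 to 4 of a digit (lazy), then one or more of one of [v2] (non-capturing group); then zero or more of a digit, then the literal '0z' (captured).
Scanning left to right: at [2:12] match '190392v30z', group 1 = '30z'; at [17:27] match 'o2337vv30z', group 1 = '30z'.
With a single group, `findall` returns only what that group captured — 2 items.

['30z', '30z']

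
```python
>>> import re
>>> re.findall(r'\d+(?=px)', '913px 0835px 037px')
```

['913', '0835', '037']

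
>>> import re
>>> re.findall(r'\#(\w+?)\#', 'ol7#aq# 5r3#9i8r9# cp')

Matches: at [3:7] match '#aq#', group 1 = 'aq'; at [11:18] match '#9i8r9#', group 1 = '9i8r9'.
With a single group, `findall` returns only what that group captured — 2 items.

['aq', '9i8r9']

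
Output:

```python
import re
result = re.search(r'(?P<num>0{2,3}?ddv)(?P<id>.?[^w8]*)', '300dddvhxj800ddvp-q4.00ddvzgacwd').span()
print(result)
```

The pattern matches 2 to 3 of a literal '0' (lazy), then the literal 'ddv' (captured as 'num'); then optionally any character, then zero or more of any character except [w8] (captured as 'id').
The match spans [11:30] → '00ddvp-q4.00ddvzgac'.

(11, 30)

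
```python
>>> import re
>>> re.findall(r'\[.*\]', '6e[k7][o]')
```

['[k7][o]']

Matches: at [2:9] → '[k7][o]'.
No capturing groups, so `findall` returns the 1 full match string.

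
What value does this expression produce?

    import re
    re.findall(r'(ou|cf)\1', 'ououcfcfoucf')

After group 1 captures some text, `\1` only succeeds where that same text appears again.
Matches: at [0:4] match 'ouou', group 1 = 'ou'; at [4:8] match 'cfcf', group 1 = 'cf'.
`findall` collects group 1 from each match (2 total).

['ou', 'cf']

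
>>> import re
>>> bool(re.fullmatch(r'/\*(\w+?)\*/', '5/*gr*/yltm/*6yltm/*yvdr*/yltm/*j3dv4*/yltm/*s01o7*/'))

`re.fullmatch` is like wrapping the pattern in `^…$` (in single-line mode).
Here there's no way to consume every character, so the call returns None, and `bool(None)` is False.

False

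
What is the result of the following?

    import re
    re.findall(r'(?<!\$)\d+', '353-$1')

['353']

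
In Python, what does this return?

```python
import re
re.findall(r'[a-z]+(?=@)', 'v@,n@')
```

The lookaround is zero-width — it requires the adjacent text to match without consuming it, so the asserted text isn't part of the match.
With no groups in the pattern, `findall` gives back each whole match — 2 here.

['v', 'n']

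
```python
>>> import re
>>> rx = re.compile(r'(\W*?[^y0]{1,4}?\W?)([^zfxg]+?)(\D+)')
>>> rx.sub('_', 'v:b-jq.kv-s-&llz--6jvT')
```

'__'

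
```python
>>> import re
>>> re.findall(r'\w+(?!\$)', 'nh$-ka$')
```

['n', 'k']

`(?!…)`/`(?<!…)` only lets a position through if the neighbouring text does NOT match; no characters are consumed.
Since nothing is captured, `findall` lists the 2 matched substrings directly.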